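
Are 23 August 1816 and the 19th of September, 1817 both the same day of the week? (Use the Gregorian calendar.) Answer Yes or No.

Yes

From Aug 23, 1816 to Sep 19, 1817 is 392 days.
392 mod 7 = 0, so they are the same weekday.
(Aug 23, 1816 is a Friday; Sep 19, 1817 is a Friday.)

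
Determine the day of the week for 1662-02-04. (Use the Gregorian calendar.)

Saturday

Doomsday rule: the anchor day for the 1600s is Tuesday. For year 62: 62÷12 = 5 r 2, and 2÷4 = 0, so 5+2+0 = 7.
Tuesday + 7 ≡ Tuesday — that's 1662's doomsday.
In February the doomsday date is Feb 28 (1662 is not a leap year).
Feb 4 is 24 days before Feb 28; 24 mod 7 = 3, so Tuesday − 3 = Saturday.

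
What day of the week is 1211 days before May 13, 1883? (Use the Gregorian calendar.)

First find the weekday of May 13, 1883. Doomsday rule: the anchor day for the 1800s is Friday. For year 83: 83÷12 = 6 r 11, and 11÷4 = 2, so 6+11+2 = 19.
Friday + 19 ≡ Wednesday — that's 1883's doomsday.
In May the doomsday date is May 9.
May 13 is 4 days after May 9; 4 mod 7 = 4, so Wednesday + 4 = Sunday.
1211 mod 7 = 0, so 1211 days before a Sunday is Sunday − 0 = Sunday.

Sunday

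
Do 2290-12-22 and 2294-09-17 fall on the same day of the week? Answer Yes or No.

Yes

From Dec 22, 2290 to Sep 17, 2294 is 1365 days.
1365 mod 7 = 0, so they are the same weekday.
(Dec 22, 2290 is a Monday; Sep 17, 2294 is a Monday.)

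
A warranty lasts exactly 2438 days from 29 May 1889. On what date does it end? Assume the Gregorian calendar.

January 31, 1896

+365 (one year) → May 29, 1890 (2073 left).
+365 (one year) → May 29, 1891 (1708 left).
+366 (one year; includes Feb 29, 1892) → May 29, 1892 (1342 left).
+365 (one year) → May 29, 1893 (977 left).
+365 (one year) → May 29, 1894 (612 left).
+365 (one year) → May 29, 1895 (247 left).
May has 31 days: +3 → Jun 1, 1895 (244 left).
Jun has 30 days: +30 → Jul 1, 1895 (214 left).
Jul has 31 days: +31 → Aug 1, 1895 (183 left).
Aug has 31 days: +31 → Sep 1, 1895 (152 left).
Sep has 30 days: +30 → Oct 1, 1895 (122 left).
Oct has 31 days: +31 → Nov 1, 1895 (91 left).
Nov has 30 days: +30 → Dec 1, 1895 (61 left).
Dec has 31 days: +31 → Jan 1, 1896 (30 left).
+30 → Jan 31, 1896.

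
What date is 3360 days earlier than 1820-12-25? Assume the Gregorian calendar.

−366 (one year; includes Feb 29, 1820) → Dec 25, 1819 (2994 left).
−365 (one year) → Dec 25, 1818 (2629 left).
−365 (one year) → Dec 25, 1817 (2264 left).
−365 (one year) → Dec 25, 1816 (1899 left).
−366 (one year; includes Feb 29, 1816) → Dec 25, 1815 (1533 left).
−365 (one year) → Dec 25, 1814 (1168 left).
−365 (one year) → Dec 25, 1813 (803 left).
−365 (one year) → Dec 25, 1812 (438 left).
−366 (one year; includes Feb 29, 1812) → Dec 25, 1811 (72 left).
−25 → Nov 30, 1811 (end of Nov, 30 days; 47 left).
−30 → Oct 31, 1811 (end of Oct, 31 days; 17 left).
−17 → Oct 14, 1811.

October 14, 1811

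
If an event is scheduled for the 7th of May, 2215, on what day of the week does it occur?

Doomsday rule: the anchor day for the 2200s is Friday. For year 15: 15÷12 = 1 r 3, and 3÷4 = 0, so 1+3+0 = 4.
Friday + 4 ≡ Tuesday — that's 2215's doomsday.
In May the doomsday date is May 9.
May 7 is 2 days before May 9; 2 mod 7 = 2, so Tuesday − 2 = Sunday.

Sunday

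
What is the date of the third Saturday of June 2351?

June 16, 2351

June 1, 2351 is a Friday.
The first Saturday is therefore June 2 (1 days later).
The third Saturday is 2 + 2×7 = June 16.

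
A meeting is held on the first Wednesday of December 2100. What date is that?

December 1, 2100 is a Wednesday.
The first Wednesday is therefore December 1 (same day).

December 1, 2100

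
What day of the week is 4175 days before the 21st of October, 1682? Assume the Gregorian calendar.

Sunday

First find the weekday of Oct 21, 1682. Doomsday rule: the anchor day for the 1600s is Tuesday. For year 82: 82÷12 = 6 r 10, and 10÷4 = 2, so 6+10+2 = 18.
Tuesday + 18 ≡ Saturday — that's 1682's doomsday.
In October the doomsday date is Oct 10.
Oct 21 is 11 days after Oct 10; 11 mod 7 = 4, so Saturday + 4 = Wednesday.
4175 mod 7 = 3, so 4175 days before a Wednesday is Wednesday − 3 = Sunday.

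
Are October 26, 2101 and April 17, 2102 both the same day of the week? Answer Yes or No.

No

From Oct 26, 2101 to Apr 17, 2102 is 173 days.
173 mod 7 = 5, so they are different weekdays.
(Oct 26, 2101 is a Wednesday; Apr 17, 2102 is a Monday.)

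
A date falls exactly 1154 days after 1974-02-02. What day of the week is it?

First find the weekday of Feb 2, 1974. Doomsday rule: the anchor day for the 1900s is Wednesday. For year 74: 74÷12 = 6 r 2, and 2÷4 = 0, so 6+2+0 = 8.
Wednesday + 8 ≡ Thursday — that's 1974's doomsday.
In February the doomsday date is Feb 28 (1974 is not a leap year).
Feb 2 is 26 days before Feb 28; 26 mod 7 = 5, so Thursday − 5 = Saturday.
1154 mod 7 = 6, so 1154 days after a Saturday is Saturday + 6 = Friday.

Friday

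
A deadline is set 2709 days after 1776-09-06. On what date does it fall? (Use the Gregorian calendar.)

+365 (one year) → Sep 6, 1777 (2344 left).
+365 (one year) → Sep 6, 1778 (1979 left).
+365 (one year) → Sep 6, 1779 (1614 left).
+366 (one year; includes Feb 29, 1780) → Sep 6, 1780 (1248 left).
+365 (one year) → Sep 6, 1781 (883 left).
+365 (one year) → Sep 6, 1782 (518 left).
+365 (one year) → Sep 6, 1783 (153 left).
Sep has 30 days: +25 → Oct 1, 1783 (128 left).
Oct has 31 days: +31 → Nov 1, 1783 (97 left).
Nov has 30 days: +30 → Dec 1, 1783 (67 left).
Dec has 31 days: +31 → Jan 1, 1784 (36 left).
Jan has 31 days: +31 → Feb 1, 1784 (5 left).
+5 → Feb 6, 1784.

February 6, 1784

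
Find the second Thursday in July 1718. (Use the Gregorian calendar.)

July 1, 1718 is a Friday.
The first Thursday is therefore July 7 (6 days later).
The second Thursday is 7 + 1×7 = July 14.

July 14, 1718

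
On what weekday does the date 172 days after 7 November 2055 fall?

First find the weekday of Nov 7, 2055. Doomsday rule: the anchor day for the 2000s is Tuesday. For year 55: 55÷12 = 4 r 7, and 7÷4 = 1, so 4+7+1 = 12.
Tuesday + 12 ≡ Sunday — that's 2055's doomsday.
In November the doomsday date is Nov 7.
Nov 7 is the doomsday itself: Sunday.
172 mod 7 = 4, so 172 days after a Sunday is Sunday + 4 = Thursday.

Thursday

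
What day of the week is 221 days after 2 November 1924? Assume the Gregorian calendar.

Thursday

Nov 2, 1924 is a Sunday.
221 mod 7 = 4, so 221 days after a Sunday is Sunday + 4 = Thursday.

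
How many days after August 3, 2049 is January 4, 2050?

Aug 3, 2049 → Sep 3, 2049: 31 days (August has 31).
Sep 3, 2049 → Oct 3, 2049: 30 days (September has 30).
Oct 3, 2049 → Nov 3, 2049: 31 days (October has 31).
Nov 3, 2049 → Dec 3, 2049: 30 days (November has 30).
Dec 3, 2049 → Jan 3, 2050: 31 days (December has 31).
Jan 3, 2050 → Jan 4, 2050: 1 days.
Total: 154 days.

154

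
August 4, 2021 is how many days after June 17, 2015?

2240

Jun 17, 2015 → Jun 17, 2016: 366 days (Feb 29, 2016 is in that span).
Jun 17, 2016 → Jun 17, 2017: 365 days.
Jun 17, 2017 → Jun 17, 2018: 365 days.
Jun 17, 2018 → Jun 17, 2019: 365 days.
Jun 17, 2019 → Jun 17, 2020: 366 days (Feb 29, 2020 is in that span).
Jun 17, 2020 → Jun 17, 2021: 365 days.
Jun 17, 2021 → Jul 17, 2021: 30 days (June has 30).
Jul 17, 2021 → Aug 4, 2021: 18 days.
Total: 2240 days.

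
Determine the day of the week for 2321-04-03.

Sunday

Doomsday rule: the anchor day for the 2300s is Wednesday. For year 21: 21÷12 = 1 r 9, and 9÷4 = 2, so 1+9+2 = 12.
Wednesday + 12 ≡ Monday — that's 2321's doomsday.
In April the doomsday date is Apr 4.
Apr 3 is 1 day before Apr 4; 1 mod 7 = 1, so Monday − 1 = Sunday.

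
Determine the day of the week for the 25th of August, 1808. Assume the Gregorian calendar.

Thursday

January 1, 1808 is a Friday.
Jan 1, 1808 → Feb 1, 1808: 31 days (January has 31).
Feb 1, 1808 → Mar 1, 1808: 29 days (February has 29).
Mar 1, 1808 → Apr 1, 1808: 31 days (March has 31).
Apr 1, 1808 → May 1, 1808: 30 days (April has 30).
May 1, 1808 → Jun 1, 1808: 31 days (May has 31).
Jun 1, 1808 → Jul 1, 1808: 30 days (June has 30).
Jul 1, 1808 → Aug 1, 1808: 31 days (July has 31).
Aug 1, 1808 → Aug 25, 1808: 24 days.
Total: 237 days.
237 mod 7 = 6, so Friday + 6 = Thursday.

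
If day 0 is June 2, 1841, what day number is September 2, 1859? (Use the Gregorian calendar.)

Jun 2, 1841 → Jun 2, 1842: 365 days.
Jun 2, 1842 → Jun 2, 1843: 365 days.
Jun 2, 1843 → Jun 2, 1844: 366 days (Feb 29, 1844 is in that span).
Jun 2, 1844 → Jun 2, 1845: 365 days.
Jun 2, 1845 → Jun 2, 1846: 365 days.
Jun 2, 1846 → Jun 2, 1847: 365 days.
Jun 2, 1847 → Jun 2, 1848: 366 days (Feb 29, 1848 is in that span).
Jun 2, 1848 → Jun 2, 1849: 365 days.
Jun 2, 1849 → Jun 2, 1850: 365 days.
Jun 2, 1850 → Jun 2, 1851: 365 days.
Jun 2, 1851 → Jun 2, 1852: 366 days (Feb 29, 1852 is in that span).
Jun 2, 1852 → Jun 2, 1853: 365 days.
Jun 2, 1853 → Jun 2, 1854: 365 days.
Jun 2, 1854 → Jun 2, 1855: 365 days.
Jun 2, 1855 → Jun 2, 1856: 366 days (Feb 29, 1856 is in that span).
Jun 2, 1856 → Jun 2, 1857: 365 days.
Jun 2, 1857 → Jun 2, 1858: 365 days.
Jun 2, 1858 → Jun 2, 1859: 365 days.
Jun 2, 1859 → Jul 2, 1859: 30 days (June has 30).
Jul 2, 1859 → Aug 2, 1859: 31 days (July has 31).
Aug 2, 1859 → Sep 2, 1859: 31 days.
Total: 6666 days.

6666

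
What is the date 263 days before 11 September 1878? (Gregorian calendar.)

December 22, 1877

−11 → Aug 31, 1878 (end of Aug, 31 days; 252 left).
−31 → Jul 31, 1878 (end of Jul, 31 days; 221 left).
−31 → Jun 30, 1878 (end of Jun, 30 days; 190 left).
−30 → May 31, 1878 (end of May, 31 days; 160 left).
−31 → Apr 30, 1878 (end of Apr, 30 days; 129 left).
−30 → Mar 31, 1878 (end of Mar, 31 days; 99 left).
−31 → Feb 28, 1878 (end of Feb, 28 days; 68 left).
−28 → Jan 31, 1878 (end of Jan, 31 days; 40 left).
−31 → Dec 31, 1877 (end of Dec, 31 days; 9 left).
−9 → Dec 22, 1877.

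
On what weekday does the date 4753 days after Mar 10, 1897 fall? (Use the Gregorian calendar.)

Wednesday

First find the weekday of Mar 10, 1897. Doomsday rule: the anchor day for the 1800s is Friday. For year 97: 97÷12 = 8 r 1, and 1÷4 = 0, so 8+1+0 = 9.
Friday + 9 ≡ Sunday — that's 1897's doomsday.
In March the doomsday date is Mar 14.
Mar 10 is 4 days before Mar 14; 4 mod 7 = 4, so Sunday − 4 = Wednesday.
4753 mod 7 = 0, so 4753 days after a Wednesday is Wednesday + 0 = Wednesday.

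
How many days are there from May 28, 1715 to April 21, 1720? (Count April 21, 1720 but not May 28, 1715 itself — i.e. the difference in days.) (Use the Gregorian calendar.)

May 28, 1715 → May 28, 1716: 366 days (Feb 29, 1716 is in that span).
May 28, 1716 → May 28, 1717: 365 days.
May 28, 1717 → May 28, 1718: 365 days.
May 28, 1718 → May 28, 1719: 365 days.
May 28, 1719 → Jun 28, 1719: 31 days (May has 31).
Jun 28, 1719 → Jul 28, 1719: 30 days (June has 30).
Jul 28, 1719 → Aug 28, 1719: 31 days (July has 31).
Aug 28, 1719 → Sep 28, 1719: 31 days (August has 31).
Sep 28, 1719 → Oct 28, 1719: 30 days (September has 30).
Oct 28, 1719 → Nov 28, 1719: 31 days (October has 31).
Nov 28, 1719 → Dec 28, 1719: 30 days (November has 30).
Dec 28, 1719 → Jan 28, 1720: 31 days (December has 31).
Jan 28, 1720 → Feb 28, 1720: 31 days (January has 31).
Feb 28, 1720 → Mar 28, 1720: 29 days (February has 29).
Mar 28, 1720 → Apr 21, 1720: 24 days.
Total: 1790 days.

1790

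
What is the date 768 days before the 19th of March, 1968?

February 10, 1966

−366 (one year; includes Feb 29, 1968) → Mar 19, 1967 (402 left).
−365 (one year) → Mar 19, 1966 (37 left).
−19 → Feb 28, 1966 (end of Feb, 28 days; 18 left).
−18 → Feb 10, 1966.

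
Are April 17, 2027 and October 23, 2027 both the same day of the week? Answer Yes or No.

From Apr 17, 2027 to Oct 23, 2027 is 189 days.
189 mod 7 = 0, so they are the same weekday.
(Apr 17, 2027 is a Saturday; Oct 23, 2027 is a Saturday.)

Yes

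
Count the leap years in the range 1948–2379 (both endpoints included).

Multiples of 4 in [1948,2379]: 108.
Of those, multiples of 100: 4 (not leap unless ÷400).
Multiples of 400: 1.
Leap years = 108 − 4 + 1 = 105.

105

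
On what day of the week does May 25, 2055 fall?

Doomsday rule: the anchor day for the 2000s is Tuesday. For year 55: 55÷12 = 4 r 7, and 7÷4 = 1, so 4+7+1 = 12.
Tuesday + 12 ≡ Sunday — that's 2055's doomsday.
In May the doomsday date is May 9.
May 25 is 16 days after May 9; 16 mod 7 = 2, so Sunday + 2 = Tuesday.

Tuesday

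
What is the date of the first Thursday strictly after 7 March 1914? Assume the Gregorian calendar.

Mar 7, 1914 is a Saturday.
From Saturday to the next Thursday is 5 days.
Mar 7, 1914 + 5 = Mar 12, 1914.

March 12, 1914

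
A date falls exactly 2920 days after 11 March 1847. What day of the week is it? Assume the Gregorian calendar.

Friday

Mar 11, 1847 is a Thursday.
2920 mod 7 = 1, so 2920 days after a Thursday is Thursday + 1 = Friday.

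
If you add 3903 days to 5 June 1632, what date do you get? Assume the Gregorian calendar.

+365 (one year) → Jun 5, 1633 (3538 left).
+365 (one year) → Jun 5, 1634 (3173 left).
+365 (one year) → Jun 5, 1635 (2808 left).
+366 (one year; includes Feb 29, 1636) → Jun 5, 1636 (2442 left).
+365 (one year) → Jun 5, 1637 (2077 left).
+365 (one year) → Jun 5, 1638 (1712 left).
+365 (one year) → Jun 5, 1639 (1347 left).
+366 (one year; includes Feb 29, 1640) → Jun 5, 1640 (981 left).
+365 (one year) → Jun 5, 1641 (616 left).
+365 (one year) → Jun 5, 1642 (251 left).
Jun has 30 days: +26 → Jul 1, 1642 (225 left).
Jul has 31 days: +31 → Aug 1, 1642 (194 left).
Aug has 31 days: +31 → Sep 1, 1642 (163 left).
Sep has 30 days: +30 → Oct 1, 1642 (133 left).
Oct has 31 days: +31 → Nov 1, 1642 (102 left).
Nov has 30 days: +30 → Dec 1, 1642 (72 left).
Dec has 31 days: +31 → Jan 1, 1643 (41 left).
Jan has 31 days: +31 → Feb 1, 1643 (10 left).
+10 → Feb 11, 1643.

February 11, 1643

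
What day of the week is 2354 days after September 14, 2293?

Saturday

First find the weekday of Sep 14, 2293. Doomsday rule: the anchor day for the 2200s is Friday. For year 93: 93÷12 = 7 r 9, and 9÷4 = 2, so 7+9+2 = 18.
Friday + 18 ≡ Tuesday — that's 2293's doomsday.
In September the doomsday date is Sep 5.
Sep 14 is 9 days after Sep 5; 9 mod 7 = 2, so Tuesday + 2 = Thursday.
2354 mod 7 = 2, so 2354 days after a Thursday is Thursday + 2 = Saturday.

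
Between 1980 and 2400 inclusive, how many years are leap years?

103

Multiples of 4 in [1980,2400]: 106.
Of those, multiples of 100: 5 (not leap unless ÷400).
Multiples of 400: 2.
Leap years = 106 − 5 + 2 = 103.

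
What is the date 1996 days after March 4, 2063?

+366 (one year; includes Feb 29, 2064) → Mar 4, 2064 (1630 left).
+365 (one year) → Mar 4, 2065 (1265 left).
+365 (one year) → Mar 4, 2066 (900 left).
+365 (one year) → Mar 4, 2067 (535 left).
+366 (one year; includes Feb 29, 2068) → Mar 4, 2068 (169 left).
Mar has 31 days: +28 → Apr 1, 2068 (141 left).
Apr has 30 days: +30 → May 1, 2068 (111 left).
May has 31 days: +31 → Jun 1, 2068 (80 left).
Jun has 30 days: +30 → Jul 1, 2068 (50 left).
Jul has 31 days: +31 → Aug 1, 2068 (19 left).
+19 → Aug 20, 2068.

August 20, 2068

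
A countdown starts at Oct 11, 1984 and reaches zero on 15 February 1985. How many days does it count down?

127

Oct 11, 1984 → Nov 11, 1984: 31 days (October has 31).
Nov 11, 1984 → Dec 11, 1984: 30 days (November has 30).
Dec 11, 1984 → Jan 11, 1985: 31 days (December has 31).
Jan 11, 1985 → Feb 11, 1985: 31 days (January has 31).
Feb 11, 1985 → Feb 15, 1985: 4 days.
Total: 127 days.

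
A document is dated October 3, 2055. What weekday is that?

January 1, 2055 is a Friday.
Jan 1, 2055 → Feb 1, 2055: 31 days (January has 31).
Feb 1, 2055 → Mar 1, 2055: 28 days (February has 28).
Mar 1, 2055 → Apr 1, 2055: 31 days (March has 31).
Apr 1, 2055 → May 1, 2055: 30 days (April has 30).
May 1, 2055 → Jun 1, 2055: 31 days (May has 31).
Jun 1, 2055 → Jul 1, 2055: 30 days (June has 30).
Jul 1, 2055 → Aug 1, 2055: 31 days (July has 31).
Aug 1, 2055 → Sep 1, 2055: 31 days (August has 31).
Sep 1, 2055 → Oct 1, 2055: 30 days (September has 30).
Oct 1, 2055 → Oct 3, 2055: 2 days.
Total: 275 days.
275 mod 7 = 2, so Friday + 2 = Sunday.

Sunday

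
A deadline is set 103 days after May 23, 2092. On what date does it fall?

September 3, 2092

May has 31 days: +9 → Jun 1, 2092 (94 left).
Jun has 30 days: +30 → Jul 1, 2092 (64 left).
Jul has 31 days: +31 → Aug 1, 2092 (33 left).
Aug has 31 days: +31 → Sep 1, 2092 (2 left).
+2 → Sep 3, 2092.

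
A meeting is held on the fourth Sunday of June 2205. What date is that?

June 23, 2205

June 1, 2205 is a Saturday.
The first Sunday is therefore June 2 (1 days later).
The fourth Sunday is 2 + 3×7 = June 23.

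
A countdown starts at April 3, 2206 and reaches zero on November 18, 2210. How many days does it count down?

1690

Apr 3, 2206 → Apr 3, 2207: 365 days.
Apr 3, 2207 → Apr 3, 2208: 366 days (Feb 29, 2208 is in that span).
Apr 3, 2208 → Apr 3, 2209: 365 days.
Apr 3, 2209 → Apr 3, 2210: 365 days.
Apr 3, 2210 → May 3, 2210: 30 days (April has 30).
May 3, 2210 → Jun 3, 2210: 31 days (May has 31).
Jun 3, 2210 → Jul 3, 2210: 30 days (June has 30).
Jul 3, 2210 → Aug 3, 2210: 31 days (July has 31).
Aug 3, 2210 → Sep 3, 2210: 31 days (August has 31).
Sep 3, 2210 → Oct 3, 2210: 30 days (September has 30).
Oct 3, 2210 → Nov 3, 2210: 31 days (October has 31).
Nov 3, 2210 → Nov 18, 2210: 15 days.
Total: 1690 days.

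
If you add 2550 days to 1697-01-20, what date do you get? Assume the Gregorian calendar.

+365 (one year) → Jan 20, 1698 (2185 left).
+365 (one year) → Jan 20, 1699 (1820 left).
+365 (one year) → Jan 20, 1700 (1455 left).
+365 (one year) → Jan 20, 1701 (1090 left).
+365 (one year) → Jan 20, 1702 (725 left).
+365 (one year) → Jan 20, 1703 (360 left).
Jan has 31 days: +12 → Feb 1, 1703 (348 left).
Feb has 28 days: +28 → Mar 1, 1703 (320 left).
Mar has 31 days: +31 → Apr 1, 1703 (289 left).
Apr has 30 days: +30 → May 1, 1703 (259 left).
May has 31 days: +31 → Jun 1, 1703 (228 left).
Jun has 30 days: +30 → Jul 1, 1703 (198 left).
Jul has 31 days: +31 → Aug 1, 1703 (167 left).
Aug has 31 days: +31 → Sep 1, 1703 (136 left).
Sep has 30 days: +30 → Oct 1, 1703 (106 left).
Oct has 31 days: +31 → Nov 1, 1703 (75 left).
Nov has 30 days: +30 → Dec 1, 1703 (45 left).
Dec has 31 days: +31 → Jan 1, 1704 (14 left).
+14 → Jan 15, 1704.

January 15, 1704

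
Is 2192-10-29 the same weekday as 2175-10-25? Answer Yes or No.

No

From Oct 25, 2175 to Oct 29, 2192 is 6214 days.
6214 mod 7 = 5, so they are different weekdays.
(Oct 25, 2175 is a Wednesday; Oct 29, 2192 is a Monday.)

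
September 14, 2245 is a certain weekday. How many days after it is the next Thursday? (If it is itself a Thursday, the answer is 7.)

4

Sep 14, 2245 is a Sunday.
From Sunday to the next Thursday is 4 days.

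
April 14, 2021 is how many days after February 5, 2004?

Feb 5, 2004 → Feb 5, 2005: 366 days (Feb 29, 2004 is in that span).
Feb 5, 2005 → Feb 5, 2006: 365 days.
Feb 5, 2006 → Feb 5, 2007: 365 days.
Feb 5, 2007 → Feb 5, 2008: 365 days.
Feb 5, 2008 → Feb 5, 2009: 366 days (Feb 29, 2008 is in that span).
Feb 5, 2009 → Feb 5, 2010: 365 days.
Feb 5, 2010 → Feb 5, 2011: 365 days.
Feb 5, 2011 → Feb 5, 2012: 365 days.
Feb 5, 2012 → Feb 5, 2013: 366 days (Feb 29, 2012 is in that span).
Feb 5, 2013 → Feb 5, 2014: 365 days.
Feb 5, 2014 → Feb 5, 2015: 365 days.
Feb 5, 2015 → Feb 5, 2016: 365 days.
Feb 5, 2016 → Feb 5, 2017: 366 days (Feb 29, 2016 is in that span).
Feb 5, 2017 → Feb 5, 2018: 365 days.
Feb 5, 2018 → Feb 5, 2019: 365 days.
Feb 5, 2019 → Feb 5, 2020: 365 days.
Feb 5, 2020 → Feb 5, 2021: 366 days (Feb 29, 2020 is in that span).
Feb 5, 2021 → Mar 5, 2021: 28 days (February has 28).
Mar 5, 2021 → Apr 5, 2021: 31 days (March has 31).
Apr 5, 2021 → Apr 14, 2021: 9 days.
Total: 6278 days.

6278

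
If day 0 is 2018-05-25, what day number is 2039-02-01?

7557

May 25, 2018 → May 25, 2019: 365 days.
May 25, 2019 → May 25, 2020: 366 days (Feb 29, 2020 is in that span).
May 25, 2020 → May 25, 2021: 365 days.
May 25, 2021 → May 25, 2022: 365 days.
May 25, 2022 → May 25, 2023: 365 days.
May 25, 2023 → May 25, 2024: 366 days (Feb 29, 2024 is in that span).
May 25, 2024 → May 25, 2025: 365 days.
May 25, 2025 → May 25, 2026: 365 days.
May 25, 2026 → May 25, 2027: 365 days.
May 25, 2027 → May 25, 2028: 366 days (Feb 29, 2028 is in that span).
May 25, 2028 → May 25, 2029: 365 days.
May 25, 2029 → May 25, 2030: 365 days.
May 25, 2030 → May 25, 2031: 365 days.
May 25, 2031 → May 25, 2032: 366 days (Feb 29, 2032 is in that span).
May 25, 2032 → May 25, 2033: 365 days.
May 25, 2033 → May 25, 2034: 365 days.
May 25, 2034 → May 25, 2035: 365 days.
May 25, 2035 → May 25, 2036: 366 days (Feb 29, 2036 is in that span).
May 25, 2036 → May 25, 2037: 365 days.
May 25, 2037 → May 25, 2038: 365 days.
May 25, 2038 → Jun 25, 2038: 31 days (May has 31).
Jun 25, 2038 → Jul 25, 2038: 30 days (June has 30).
Jul 25, 2038 → Aug 25, 2038: 31 days (July has 31).
Aug 25, 2038 → Sep 25, 2038: 31 days (August has 31).
Sep 25, 2038 → Oct 25, 2038: 30 days (September has 30).
Oct 25, 2038 → Nov 25, 2038: 31 days (October has 31).
Nov 25, 2038 → Dec 25, 2038: 30 days (November has 30).
Dec 25, 2038 → Jan 25, 2039: 31 days (December has 31).
Jan 25, 2039 → Feb 1, 2039: 7 days.
Total: 7557 days.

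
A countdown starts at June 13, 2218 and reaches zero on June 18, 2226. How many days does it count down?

2927

Jun 13, 2218 → Jun 13, 2219: 365 days.
Jun 13, 2219 → Jun 13, 2220: 366 days (Feb 29, 2220 is in that span).
Jun 13, 2220 → Jun 13, 2221: 365 days.
Jun 13, 2221 → Jun 13, 2222: 365 days.
Jun 13, 2222 → Jun 13, 2223: 365 days.
Jun 13, 2223 → Jun 13, 2224: 366 days (Feb 29, 2224 is in that span).
Jun 13, 2224 → Jun 13, 2225: 365 days.
Jun 13, 2225 → Jul 13, 2225: 30 days (June has 30).
Jul 13, 2225 → Aug 13, 2225: 31 days (July has 31).
Aug 13, 2225 → Sep 13, 2225: 31 days (August has 31).
Sep 13, 2225 → Oct 13, 2225: 30 days (September has 30).
Oct 13, 2225 → Nov 13, 2225: 31 days (October has 31).
Nov 13, 2225 → Dec 13, 2225: 30 days (November has 30).
Dec 13, 2225 → Jan 13, 2226: 31 days (December has 31).
Jan 13, 2226 → Feb 13, 2226: 31 days (January has 31).
Feb 13, 2226 → Mar 13, 2226: 28 days (February has 28).
Mar 13, 2226 → Apr 13, 2226: 31 days (March has 31).
Apr 13, 2226 → May 13, 2226: 30 days (April has 30).
May 13, 2226 → Jun 13, 2226: 31 days (May has 31).
Jun 13, 2226 → Jun 18, 2226: 5 days.
Total: 2927 days.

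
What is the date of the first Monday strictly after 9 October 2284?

Oct 9, 2284 is a Thursday.
From Thursday to the next Monday is 4 days.
Oct 9, 2284 + 4 = Oct 13, 2284.

October 13, 2284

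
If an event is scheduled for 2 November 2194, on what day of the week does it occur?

Doomsday rule: the anchor day for the 2100s is Sunday. For year 94: 94÷12 = 7 r 10, and 10÷4 = 2, so 7+10+2 = 19.
Sunday + 19 ≡ Friday — that's 2194's doomsday.
In November the doomsday date is Nov 7.
Nov 2 is 5 days before Nov 7; 5 mod 7 = 5, so Friday − 5 = Sunday.

Sunday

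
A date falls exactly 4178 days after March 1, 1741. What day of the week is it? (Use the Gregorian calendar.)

First find the weekday of Mar 1, 1741. Doomsday rule: the anchor day for the 1700s is Sunday. For year 41: 41÷12 = 3 r 5, and 5÷4 = 1, so 3+5+1 = 9.
Sunday + 9 ≡ Tuesday — that's 1741's doomsday.
In March the doomsday date is Mar 14.
Mar 1 is 13 days before Mar 14; 13 mod 7 = 6, so Tuesday − 6 = Wednesday.
4178 mod 7 = 6, so 4178 days after a Wednesday is Wednesday + 6 = Tuesday.

Tuesday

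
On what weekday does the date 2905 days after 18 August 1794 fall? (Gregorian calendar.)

First find the weekday of Aug 18, 1794. Doomsday rule: the anchor day for the 1700s is Sunday. For year 94: 94÷12 = 7 r 10, and 10÷4 = 2, so 7+10+2 = 19.
Sunday + 19 ≡ Friday — that's 1794's doomsday.
In August the doomsday date is Aug 8.
Aug 18 is 10 days after Aug 8; 10 mod 7 = 3, so Friday + 3 = Monday.
2905 mod 7 = 0, so 2905 days after a Monday is Monday + 0 = Monday.

Monday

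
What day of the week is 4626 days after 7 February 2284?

First find the weekday of Feb 7, 2284. Doomsday rule: the anchor day for the 2200s is Friday. For year 84: 84÷12 = 7 r 0, and 0÷4 = 0, so 7+0+0 = 7.
Friday + 7 ≡ Friday — that's 2284's doomsday.
In February the doomsday date is Feb 29 (2284 is a leap year (divisible by 4)).
Feb 7 is 22 days before Feb 29; 22 mod 7 = 1, so Friday − 1 = Thursday.
4626 mod 7 = 6, so 4626 days after a Thursday is Thursday + 6 = Wednesday.

Wednesday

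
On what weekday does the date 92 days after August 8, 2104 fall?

Saturday

Aug 8, 2104 is a Friday.
92 mod 7 = 1, so 92 days after a Friday is Friday + 1 = Saturday.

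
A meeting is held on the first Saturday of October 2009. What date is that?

October 3, 2009

October 1, 2009 is a Thursday.
The first Saturday is therefore October 3 (2 days later).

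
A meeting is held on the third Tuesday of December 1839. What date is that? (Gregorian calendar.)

December 1, 1839 is a Sunday.
The first Tuesday is therefore December 3 (2 days later).
The third Tuesday is 3 + 2×7 = December 17.

December 17, 1839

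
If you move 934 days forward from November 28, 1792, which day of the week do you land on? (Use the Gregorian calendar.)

First find the weekday of Nov 28, 1792. Doomsday rule: the anchor day for the 1700s is Sunday. For year 92: 92÷12 = 7 r 8, and 8÷4 = 2, so 7+8+2 = 17.
Sunday + 17 ≡ Wednesday — that's 1792's doomsday.
In November the doomsday date is Nov 7.
Nov 28 is 21 days after Nov 7; 21 mod 7 = 0, so Wednesday + 0 = Wednesday.
934 mod 7 = 3, so 934 days after a Wednesday is Wednesday + 3 = Saturday.

Saturday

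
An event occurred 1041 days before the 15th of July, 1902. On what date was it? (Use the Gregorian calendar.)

−365 (one year) → Jul 15, 1901 (676 left).
−365 (one year) → Jul 15, 1900 (311 left).
−15 → Jun 30, 1900 (end of Jun, 30 days; 296 left).
−30 → May 31, 1900 (end of May, 31 days; 266 left).
−31 → Apr 30, 1900 (end of Apr, 30 days; 235 left).
−30 → Mar 31, 1900 (end of Mar, 31 days; 205 left).
−31 → Feb 28, 1900 (end of Feb, 28 days; 174 left).
−28 → Jan 31, 1900 (end of Jan, 31 days; 146 left).
−31 → Dec 31, 1899 (end of Dec, 31 days; 115 left).
−31 → Nov 30, 1899 (end of Nov, 30 days; 84 left).
−30 → Oct 31, 1899 (end of Oct, 31 days; 54 left).
−31 → Sep 30, 1899 (end of Sep, 30 days; 23 left).
−23 → Sep 7, 1899.

September 7, 1899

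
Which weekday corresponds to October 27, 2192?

Saturday

Doomsday rule: the anchor day for the 2100s is Sunday. For year 92: 92÷12 = 7 r 8, and 8÷4 = 2, so 7+8+2 = 17.
Sunday + 17 ≡ Wednesday — that's 2192's doomsday.
In October the doomsday date is Oct 10.
Oct 27 is 17 days after Oct 10; 17 mod 7 = 3, so Wednesday + 3 = Saturday.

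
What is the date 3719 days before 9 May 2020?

−366 (one year; includes Feb 29, 2020) → May 9, 2019 (3353 left).
−365 (one year) → May 9, 2018 (2988 left).
−365 (one year) → May 9, 2017 (2623 left).
−365 (one year) → May 9, 2016 (2258 left).
−366 (one year; includes Feb 29, 2016) → May 9, 2015 (1892 left).
−365 (one year) → May 9, 2014 (1527 left).
−365 (one year) → May 9, 2013 (1162 left).
−365 (one year) → May 9, 2012 (797 left).
−366 (one year; includes Feb 29, 2012) → May 9, 2011 (431 left).
−365 (one year) → May 9, 2010 (66 left).
−9 → Apr 30, 2010 (end of Apr, 30 days; 57 left).
−30 → Mar 31, 2010 (end of Mar, 31 days; 27 left).
−27 → Mar 4, 2010.

March 4, 2010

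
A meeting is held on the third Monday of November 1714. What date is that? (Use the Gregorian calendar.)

November 19, 1714

November 1, 1714 is a Thursday.
The first Monday is therefore November 5 (4 days later).
The third Monday is 5 + 2×7 = November 19.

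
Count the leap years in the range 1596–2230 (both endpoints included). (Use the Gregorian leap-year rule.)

Multiples of 4 in [1596,2230]: 159.
Of those, multiples of 100: 7 (not leap unless ÷400).
Multiples of 400: 2.
Leap years = 159 − 7 + 2 = 154.

154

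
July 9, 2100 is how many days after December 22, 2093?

Dec 22, 2093 → Dec 22, 2094: 365 days.
Dec 22, 2094 → Dec 22, 2095: 365 days.
Dec 22, 2095 → Dec 22, 2096: 366 days (Feb 29, 2096 is in that span).
Dec 22, 2096 → Dec 22, 2097: 365 days.
Dec 22, 2097 → Dec 22, 2098: 365 days.
Dec 22, 2098 → Dec 22, 2099: 365 days.
Dec 22, 2099 → Jan 22, 2100: 31 days (December has 31).
Jan 22, 2100 → Feb 22, 2100: 31 days (January has 31).
Feb 22, 2100 → Mar 22, 2100: 28 days (February has 28).
Mar 22, 2100 → Apr 22, 2100: 31 days (March has 31).
Apr 22, 2100 → May 22, 2100: 30 days (April has 30).
May 22, 2100 → Jun 22, 2100: 31 days (May has 31).
Jun 22, 2100 → Jul 9, 2100: 17 days.
Total: 2390 days.

2390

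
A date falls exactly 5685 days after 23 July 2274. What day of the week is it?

Jul 23, 2274 is a Thursday.
5685 mod 7 = 1, so 5685 days after a Thursday is Thursday + 1 = Friday.

Friday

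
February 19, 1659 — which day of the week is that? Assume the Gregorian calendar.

Wednesday

Doomsday rule: the anchor day for the 1600s is Tuesday. For year 59: 59÷12 = 4 r 11, and 11÷4 = 2, so 4+11+2 = 17.
Tuesday + 17 ≡ Friday — that's 1659's doomsday.
In February the doomsday date is Feb 28 (1659 is not a leap year).
Feb 19 is 9 days before Feb 28; 9 mod 7 = 2, so Friday − 2 = Wednesday.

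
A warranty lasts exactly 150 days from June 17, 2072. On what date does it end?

Jun has 30 days: +14 → Jul 1, 2072 (136 left).
Jul has 31 days: +31 → Aug 1, 2072 (105 left).
Aug has 31 days: +31 → Sep 1, 2072 (74 left).
Sep has 30 days: +30 → Oct 1, 2072 (44 left).
Oct has 31 days: +31 → Nov 1, 2072 (13 left).
+13 → Nov 14, 2072.

November 14, 2072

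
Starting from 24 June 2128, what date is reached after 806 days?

+365 (one year) → Jun 24, 2129 (441 left).
+365 (one year) → Jun 24, 2130 (76 left).
Jun has 30 days: +7 → Jul 1, 2130 (69 left).
Jul has 31 days: +31 → Aug 1, 2130 (38 left).
Aug has 31 days: +31 → Sep 1, 2130 (7 left).
+7 → Sep 8, 2130.

September 8, 2130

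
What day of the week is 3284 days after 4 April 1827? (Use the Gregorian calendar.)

Thursday

First find the weekday of Apr 4, 1827. Doomsday rule: the anchor day for the 1800s is Friday. For year 27: 27÷12 = 2 r 3, and 3÷4 = 0, so 2+3+0 = 5.
Friday + 5 ≡ Wednesday — that's 1827's doomsday.
In April the doomsday date is Apr 4.
Apr 4 is the doomsday itself: Wednesday.
3284 mod 7 = 1, so 3284 days after a Wednesday is Wednesday + 1 = Thursday.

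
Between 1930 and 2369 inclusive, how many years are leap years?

107

Multiples of 4 in [1930,2369]: 110.
Of those, multiples of 100: 4 (not leap unless ÷400).
Multiples of 400: 1.
Leap years = 110 − 4 + 1 = 107.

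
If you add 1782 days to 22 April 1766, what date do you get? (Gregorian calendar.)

March 9, 1771

+365 (one year) → Apr 22, 1767 (1417 left).
+366 (one year; includes Feb 29, 1768) → Apr 22, 1768 (1051 left).
+365 (one year) → Apr 22, 1769 (686 left).
+365 (one year) → Apr 22, 1770 (321 left).
Apr has 30 days: +9 → May 1, 1770 (312 left).
May has 31 days: +31 → Jun 1, 1770 (281 left).
Jun has 30 days: +30 → Jul 1, 1770 (251 left).
Jul has 31 days: +31 → Aug 1, 1770 (220 left).
Aug has 31 days: +31 → Sep 1, 1770 (189 left).
Sep has 30 days: +30 → Oct 1, 1770 (159 left).
Oct has 31 days: +31 → Nov 1, 1770 (128 left).
Nov has 30 days: +30 → Dec 1, 1770 (98 left).
Dec has 31 days: +31 → Jan 1, 1771 (67 left).
Jan has 31 days: +31 → Feb 1, 1771 (36 left).
Feb has 28 days: +28 → Mar 1, 1771 (8 left).
+8 → Mar 9, 1771.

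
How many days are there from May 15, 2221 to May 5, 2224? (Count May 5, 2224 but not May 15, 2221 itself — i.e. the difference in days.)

May 15, 2221 → May 15, 2222: 365 days.
May 15, 2222 → May 15, 2223: 365 days.
May 15, 2223 → Jun 15, 2223: 31 days (May has 31).
Jun 15, 2223 → Jul 15, 2223: 30 days (June has 30).
Jul 15, 2223 → Aug 15, 2223: 31 days (July has 31).
Aug 15, 2223 → Sep 15, 2223: 31 days (August has 31).
Sep 15, 2223 → Oct 15, 2223: 30 days (September has 30).
Oct 15, 2223 → Nov 15, 2223: 31 days (October has 31).
Nov 15, 2223 → Dec 15, 2223: 30 days (November has 30).
Dec 15, 2223 → Jan 15, 2224: 31 days (December has 31).
Jan 15, 2224 → Feb 15, 2224: 31 days (January has 31).
Feb 15, 2224 → Mar 15, 2224: 29 days (February has 29).
Mar 15, 2224 → Apr 15, 2224: 31 days (March has 31).
Apr 15, 2224 → May 5, 2224: 20 days.
Total: 1086 days.

1086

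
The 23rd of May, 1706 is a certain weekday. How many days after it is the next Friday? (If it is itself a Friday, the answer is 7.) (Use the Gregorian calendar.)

May 23, 1706 is a Sunday.
From Sunday to the next Friday is 5 days.

5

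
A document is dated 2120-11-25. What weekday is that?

Monday

Doomsday rule: the anchor day for the 2100s is Sunday. For year 20: 20÷12 = 1 r 8, and 8÷4 = 2, so 1+8+2 = 11.
Sunday + 11 ≡ Thursday — that's 2120's doomsday.
In November the doomsday date is Nov 7.
Nov 25 is 18 days after Nov 7; 18 mod 7 = 4, so Thursday + 4 = Monday.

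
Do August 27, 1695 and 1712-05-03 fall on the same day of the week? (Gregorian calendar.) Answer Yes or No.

No

From Aug 27, 1695 to May 3, 1712 is 6093 days.
6093 mod 7 = 3, so they are different weekdays.
(Aug 27, 1695 is a Saturday; May 3, 1712 is a Tuesday.)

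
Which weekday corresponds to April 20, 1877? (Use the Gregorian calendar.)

Doomsday rule: the anchor day for the 1800s is Friday. For year 77: 77÷12 = 6 r 5, and 5÷4 = 1, so 6+5+1 = 12.
Friday + 12 ≡ Wednesday — that's 1877's doomsday.
In April the doomsday date is Apr 4.
Apr 20 is 16 days after Apr 4; 16 mod 7 = 2, so Wednesday + 2 = Friday.

Friday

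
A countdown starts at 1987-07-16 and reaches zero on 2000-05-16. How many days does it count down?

4688

Jul 16, 1987 → Jul 16, 1988: 366 days (Feb 29, 1988 is in that span).
Jul 16, 1988 → Jul 16, 1989: 365 days.
Jul 16, 1989 → Jul 16, 1990: 365 days.
Jul 16, 1990 → Jul 16, 1991: 365 days.
Jul 16, 1991 → Jul 16, 1992: 366 days (Feb 29, 1992 is in that span).
Jul 16, 1992 → Jul 16, 1993: 365 days.
Jul 16, 1993 → Jul 16, 1994: 365 days.
Jul 16, 1994 → Jul 16, 1995: 365 days.
Jul 16, 1995 → Jul 16, 1996: 366 days (Feb 29, 1996 is in that span).
Jul 16, 1996 → Jul 16, 1997: 365 days.
Jul 16, 1997 → Jul 16, 1998: 365 days.
Jul 16, 1998 → Jul 16, 1999: 365 days.
Jul 16, 1999 → Aug 16, 1999: 31 days (July has 31).
Aug 16, 1999 → Sep 16, 1999: 31 days (August has 31).
Sep 16, 1999 → Oct 16, 1999: 30 days (September has 30).
Oct 16, 1999 → Nov 16, 1999: 31 days (October has 31).
Nov 16, 1999 → Dec 16, 1999: 30 days (November has 30).
Dec 16, 1999 → Jan 16, 2000: 31 days (December has 31).
Jan 16, 2000 → Feb 16, 2000: 31 days (January has 31).
Feb 16, 2000 → Mar 16, 2000: 29 days (February has 29).
Mar 16, 2000 → Apr 16, 2000: 31 days (March has 31).
Apr 16, 2000 → May 16, 2000: 30 days.
Total: 4688 days.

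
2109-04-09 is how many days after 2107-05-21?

May 21, 2107 → May 21, 2108: 366 days (Feb 29, 2108 is in that span).
May 21, 2108 → Jun 21, 2108: 31 days (May has 31).
Jun 21, 2108 → Jul 21, 2108: 30 days (June has 30).
Jul 21, 2108 → Aug 21, 2108: 31 days (July has 31).
Aug 21, 2108 → Sep 21, 2108: 31 days (August has 31).
Sep 21, 2108 → Oct 21, 2108: 30 days (September has 30).
Oct 21, 2108 → Nov 21, 2108: 31 days (October has 31).
Nov 21, 2108 → Dec 21, 2108: 30 days (November has 30).
Dec 21, 2108 → Jan 21, 2109: 31 days (December has 31).
Jan 21, 2109 → Feb 21, 2109: 31 days (January has 31).
Feb 21, 2109 → Mar 21, 2109: 28 days (February has 28).
Mar 21, 2109 → Apr 9, 2109: 19 days.
Total: 689 days.

689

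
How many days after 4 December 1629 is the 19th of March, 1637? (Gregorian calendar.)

Dec 4, 1629 → Dec 4, 1630: 365 days.
Dec 4, 1630 → Dec 4, 1631: 365 days.
Dec 4, 1631 → Dec 4, 1632: 366 days (Feb 29, 1632 is in that span).
Dec 4, 1632 → Dec 4, 1633: 365 days.
Dec 4, 1633 → Dec 4, 1634: 365 days.
Dec 4, 1634 → Dec 4, 1635: 365 days.
Dec 4, 1635 → Dec 4, 1636: 366 days (Feb 29, 1636 is in that span).
Dec 4, 1636 → Jan 4, 1637: 31 days (December has 31).
Jan 4, 1637 → Feb 4, 1637: 31 days (January has 31).
Feb 4, 1637 → Mar 4, 1637: 28 days (February has 28).
Mar 4, 1637 → Mar 19, 1637: 15 days.
Total: 2662 days.

2662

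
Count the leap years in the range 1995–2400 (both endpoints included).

99

Multiples of 4 in [1995,2400]: 102.
Of those, multiples of 100: 5 (not leap unless ÷400).
Multiples of 400: 2.
Leap years = 102 − 5 + 2 = 99.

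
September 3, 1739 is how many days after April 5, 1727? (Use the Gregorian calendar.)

Apr 5, 1727 → Apr 5, 1728: 366 days (Feb 29, 1728 is in that span).
Apr 5, 1728 → Apr 5, 1729: 365 days.
Apr 5, 1729 → Apr 5, 1730: 365 days.
Apr 5, 1730 → Apr 5, 1731: 365 days.
Apr 5, 1731 → Apr 5, 1732: 366 days (Feb 29, 1732 is in that span).
Apr 5, 1732 → Apr 5, 1733: 365 days.
Apr 5, 1733 → Apr 5, 1734: 365 days.
Apr 5, 1734 → Apr 5, 1735: 365 days.
Apr 5, 1735 → Apr 5, 1736: 366 days (Feb 29, 1736 is in that span).
Apr 5, 1736 → Apr 5, 1737: 365 days.
Apr 5, 1737 → Apr 5, 1738: 365 days.
Apr 5, 1738 → Apr 5, 1739: 365 days.
Apr 5, 1739 → May 5, 1739: 30 days (April has 30).
May 5, 1739 → Jun 5, 1739: 31 days (May has 31).
Jun 5, 1739 → Jul 5, 1739: 30 days (June has 30).
Jul 5, 1739 → Aug 5, 1739: 31 days (July has 31).
Aug 5, 1739 → Sep 3, 1739: 29 days.
Total: 4534 days.

4534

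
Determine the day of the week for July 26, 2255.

Doomsday rule: the anchor day for the 2200s is Friday. For year 55: 55÷12 = 4 r 7, and 7÷4 = 1, so 4+7+1 = 12.
Friday + 12 ≡ Wednesday — that's 2255's doomsday.
In July the doomsday date is Jul 11.
Jul 26 is 15 days after Jul 11; 15 mod 7 = 1, so Wednesday + 1 = Thursday.

Thursday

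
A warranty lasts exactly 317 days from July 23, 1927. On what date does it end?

Jul has 31 days: +9 → Aug 1, 1927 (308 left).
Aug has 31 days: +31 → Sep 1, 1927 (277 left).
Sep has 30 days: +30 → Oct 1, 1927 (247 left).
Oct has 31 days: +31 → Nov 1, 1927 (216 left).
Nov has 30 days: +30 → Dec 1, 1927 (186 left).
Dec has 31 days: +31 → Jan 1, 1928 (155 left).
Jan has 31 days: +31 → Feb 1, 1928 (124 left).
Feb has 29 days: +29 → Mar 1, 1928 (95 left).
Mar has 31 days: +31 → Apr 1, 1928 (64 left).
Apr has 30 days: +30 → May 1, 1928 (34 left).
May has 31 days: +31 → Jun 1, 1928 (3 left).
+3 → Jun 4, 1928.

June 4, 1928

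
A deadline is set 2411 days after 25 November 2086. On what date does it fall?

+365 (one year) → Nov 25, 2087 (2046 left).
+366 (one year; includes Feb 29, 2088) → Nov 25, 2088 (1680 left).
+365 (one year) → Nov 25, 2089 (1315 left).
+365 (one year) → Nov 25, 2090 (950 left).
+365 (one year) → Nov 25, 2091 (585 left).
+366 (one year; includes Feb 29, 2092) → Nov 25, 2092 (219 left).
Nov has 30 days: +6 → Dec 1, 2092 (213 left).
Dec has 31 days: +31 → Jan 1, 2093 (182 left).
Jan has 31 days: +31 → Feb 1, 2093 (151 left).
Feb has 28 days: +28 → Mar 1, 2093 (123 left).
Mar has 31 days: +31 → Apr 1, 2093 (92 left).
Apr has 30 days: +30 → May 1, 2093 (62 left).
May has 31 days: +31 → Jun 1, 2093 (31 left).
Jun has 30 days: +30 → Jul 1, 2093 (1 left).
+1 → Jul 2, 2093.

July 2, 2093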